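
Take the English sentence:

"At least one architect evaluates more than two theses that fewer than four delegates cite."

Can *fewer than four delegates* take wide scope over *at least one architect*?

No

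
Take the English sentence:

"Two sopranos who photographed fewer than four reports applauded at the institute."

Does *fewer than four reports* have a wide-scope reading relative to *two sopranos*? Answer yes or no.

No

The DP *fewer than four reports* is contained in the relative clause *who photographed fewer than four reports*.
QR out of a relative clause is ruled out by the relative-clause island constraint.
The inverse ordering *fewer than four reports* > *two sopranos* is therefore underivable.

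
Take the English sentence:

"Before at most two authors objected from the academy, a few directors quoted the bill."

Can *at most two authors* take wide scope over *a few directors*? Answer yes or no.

No

*at most two authors* sits inside the adjunct clause *before at most two authors objected from the academy*.
Since the clause is an adjunct (not a complement), the Adjunct Condition blocks QR across its edge.
The ordering *at most two authors* > *a few directors* is therefore underivable.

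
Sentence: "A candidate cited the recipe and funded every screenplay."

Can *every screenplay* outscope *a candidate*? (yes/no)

No

*every screenplay* occurs within one conjunct of the coordinate structure (*funded every screenplay*).
Coordinate structures are islands for non-across-the-board movement, QR included.
*every screenplay* > *a candidate* would require crossing that boundary, which is illicit.
(Only the surface reading survives: one fixed candidate with respect to all the relevant screenplays.)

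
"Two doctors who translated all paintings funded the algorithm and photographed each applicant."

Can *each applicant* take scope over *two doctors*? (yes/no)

No

*each applicant* sits inside one conjunct of the coordinate structure (*photographed each applicant*).
A quantifier cannot raise out of one conjunct of a coordination across the whole coordinate structure — the CSC applies to QR.
So *each applicant* cannot raise to a position above *two doctors*.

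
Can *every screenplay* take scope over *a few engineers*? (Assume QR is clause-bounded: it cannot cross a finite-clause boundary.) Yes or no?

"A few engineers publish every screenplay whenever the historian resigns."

Yes

Although there is an adjunct clause, *every screenplay* is in the main clause, not inside the adjunct.
Nothing blocks QR of the lower DP to a position above the higher one, so inverse scope is available.
So *every screenplay* > *a few engineers* is among the available readings.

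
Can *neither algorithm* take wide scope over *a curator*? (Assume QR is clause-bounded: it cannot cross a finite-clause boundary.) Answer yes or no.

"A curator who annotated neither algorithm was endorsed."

No

Structurally, *neither algorithm* is inside the relative clause *who annotated neither algorithm*.
Relative clauses are scope islands: a quantifier cannot QR out of a relative clause to take scope in the matrix clause.
Hence only narrow scope for *neither algorithm* (under *a curator*) survives.
(Only the surface reading survives: one fixed curator with respect to all the relevant algorithms.)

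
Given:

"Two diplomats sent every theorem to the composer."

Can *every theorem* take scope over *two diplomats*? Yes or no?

Yes

Both DPs are arguments of the same predicate; there is no clause or island boundary between them.
Since no island is crossed, the inverse ordering is licensed alongside surface scope.
Both orderings are possible: *two diplomats* > *every theorem* and *every theorem* > *two diplomats*.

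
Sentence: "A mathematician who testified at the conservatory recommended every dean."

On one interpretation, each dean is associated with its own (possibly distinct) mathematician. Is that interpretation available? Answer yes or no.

Yes

The described interpretation is the *every dean* > *a mathematician* scoping.
Although the sentence contains a relative clause (*who testified at the conservatory*), *every dean* is outside it, in the matrix VP.
Since no island is crossed, the inverse ordering is licensed alongside surface scope.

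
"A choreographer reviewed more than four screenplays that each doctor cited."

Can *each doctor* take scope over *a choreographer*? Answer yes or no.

No

The target quantifier *each doctor* is part of the relative clause *that each doctor cited* modifying *more than four screenplays*.
The relative clause forms an island for QR, so the quantifier is confined to the head noun's restrictor.
There is no licit LF on which *each doctor* c-commands *a choreographer*.
(Only the surface reading survives: one fixed choreographer with respect to all the relevant doctors.)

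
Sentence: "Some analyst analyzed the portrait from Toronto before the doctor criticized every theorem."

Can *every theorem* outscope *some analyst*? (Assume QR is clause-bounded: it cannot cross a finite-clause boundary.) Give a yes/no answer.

No

The target quantifier *every theorem* is part of the adjunct clause *before the doctor criticized every theorem*.
Adverbial clauses are not L-marked, so they are barriers for QR — the quantifier cannot escape the adjunct.
So the wide-scope reading for *every theorem* is blocked.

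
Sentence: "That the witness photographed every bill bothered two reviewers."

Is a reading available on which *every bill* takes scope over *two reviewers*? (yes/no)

No

Structurally, *every bill* is inside the sentential subject *that the witness photographed every bill*.
Clausal subjects are scope islands; QR from inside the subject into the matrix is barred.
*every bill* is confined to the island and cannot take scope over *two reviewers*.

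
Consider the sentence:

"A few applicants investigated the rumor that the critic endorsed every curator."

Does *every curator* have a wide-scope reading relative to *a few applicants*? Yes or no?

The target quantifier *every curator* is part of the complex NP *the rumor that the critic endorsed every curator*.
A that-clause complement to a noun is an island; QR cannot cross the NP boundary.
The inverse ordering *every curator* > *a few applicants* is therefore underivable.

No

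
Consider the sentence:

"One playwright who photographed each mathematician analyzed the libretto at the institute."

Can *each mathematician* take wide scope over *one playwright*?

No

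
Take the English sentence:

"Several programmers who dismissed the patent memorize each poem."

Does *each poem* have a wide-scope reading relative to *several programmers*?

Yes

The relative clause *who dismissed the patent* modifies *several programmers*, but *each poem* is not inside that relative clause — it is an argument of the matrix verb.
With no island boundary between them, the object can take inverse scope over the subject via ordinary QR within the clause.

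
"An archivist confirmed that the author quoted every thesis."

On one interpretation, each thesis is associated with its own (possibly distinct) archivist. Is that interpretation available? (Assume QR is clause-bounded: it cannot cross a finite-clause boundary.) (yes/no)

That reading corresponds to *every thesis* > *an archivist*.
*every thesis* occurs within the finite complement clause *that the author quoted every thesis*.
QR is clause-bounded, so the finite complement is a scope island for the embedded quantifier.
The inverse ordering *every thesis* > *an archivist* is therefore underivable.

No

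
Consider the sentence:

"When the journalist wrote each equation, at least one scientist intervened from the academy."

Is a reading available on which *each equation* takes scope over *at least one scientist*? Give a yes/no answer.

The DP *each equation* is contained in the adjunct clause *when the journalist wrote each equation*.
Adjuncts are opaque for quantifier raising; a quantifier in an adjunct stays inside it.
So the wide-scope reading for *each equation* is blocked.

No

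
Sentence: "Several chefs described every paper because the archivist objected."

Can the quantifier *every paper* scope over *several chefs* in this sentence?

The adjunct clause does not contain *every paper*, which is the matrix object.
Nothing blocks QR of the lower DP to a position above the higher one, so inverse scope is available.

Yes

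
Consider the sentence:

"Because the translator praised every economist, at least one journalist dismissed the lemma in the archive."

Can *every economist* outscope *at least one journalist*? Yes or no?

No

The DP *every economist* is contained in the adjunct clause *because the translator praised every economist*.
Adverbial clauses are not L-marked, so they are barriers for QR — the quantifier cannot escape the adjunct.
So the wide-scope reading for *every economist* is blocked.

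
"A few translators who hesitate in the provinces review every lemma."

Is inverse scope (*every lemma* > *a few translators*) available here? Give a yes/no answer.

Yes

Although the sentence contains a relative clause (*who hesitate in the provinces*), *every lemma* is outside it, in the matrix VP.
Clause-internal QR can adjoin the lower DP above the subject, yielding the inverse reading.
So *every lemma* > *a few translators* is among the available readings.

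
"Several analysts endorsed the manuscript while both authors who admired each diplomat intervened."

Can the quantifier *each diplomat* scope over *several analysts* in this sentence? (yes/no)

No

*each diplomat* is embedded in the relative clause *who admired each diplomat*, which is itself inside the adjunct *while both authors who admired each diplomat intervened*.
Even if one barrier were somehow void, the other would still block QR.
Hence only narrow scope for *each diplomat* (under *several analysts*) survives.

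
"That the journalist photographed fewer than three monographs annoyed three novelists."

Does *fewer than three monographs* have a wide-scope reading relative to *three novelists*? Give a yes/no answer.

*fewer than three monographs* occurs within the sentential subject *that the journalist photographed fewer than three monographs*.
The Sentential Subject Constraint rules out raising the quantifier out of the that-clause subject.
*fewer than three monographs* > *three novelists* would require crossing that boundary, which is illicit.

No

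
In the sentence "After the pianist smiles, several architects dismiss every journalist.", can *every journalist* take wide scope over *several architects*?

Neither queried DP is inside the adjunct, so the adjunct-island constraint does not apply.
Since no island is crossed, the inverse ordering is licensed alongside surface scope.
Both orderings are possible: *several architects* > *every journalist* and *every journalist* > *several architects*.

Yes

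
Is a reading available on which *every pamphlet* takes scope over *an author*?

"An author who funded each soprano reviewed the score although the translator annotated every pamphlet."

No

The target quantifier *every pamphlet* is part of the adjunct clause *although the translator annotated every pamphlet*.
Adverbial clauses are not L-marked, so they are barriers for QR — the quantifier cannot escape the adjunct.
So *every pamphlet* cannot raise high enough to outscope *an author*; only the surface ordering *an author* > *every pamphlet* is available.
(Only the surface reading survives: one fixed author with respect to all the relevant pamphlets.)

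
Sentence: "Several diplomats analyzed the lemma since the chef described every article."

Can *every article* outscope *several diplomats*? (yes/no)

*every article* occurs within the adjunct clause *since the chef described every article*.
Adjunct clauses are scope islands: a quantifier inside an adjunct cannot raise into the matrix clause.
There is no licit LF on which *every article* c-commands *several diplomats*.

No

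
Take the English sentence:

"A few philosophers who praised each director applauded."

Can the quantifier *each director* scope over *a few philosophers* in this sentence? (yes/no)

No

*each director* sits inside the relative clause *who praised each director*.
A relative clause is a scope island — quantifier raising cannot cross its boundary.
So *each director* cannot raise high enough to outscope *a few philosophers*; only the surface ordering *a few philosophers* > *each director* is available.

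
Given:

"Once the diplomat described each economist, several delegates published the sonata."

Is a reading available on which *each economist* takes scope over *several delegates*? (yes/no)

No

The target quantifier *each economist* is part of the adjunct clause *once the diplomat described each economist*.
Adjunct clauses are scope islands: a quantifier inside an adjunct cannot raise into the matrix clause.
So *each economist* cannot raise to a position above *several delegates*.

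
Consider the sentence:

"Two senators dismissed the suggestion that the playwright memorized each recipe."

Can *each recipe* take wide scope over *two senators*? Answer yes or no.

*each recipe* occurs within the complex NP *the suggestion that the playwright memorized each recipe*.
The complex NP is opaque for QR — the quantifier is frozen inside the noun's complement.
*each recipe* is confined to the island and cannot take scope over *two senators*.

No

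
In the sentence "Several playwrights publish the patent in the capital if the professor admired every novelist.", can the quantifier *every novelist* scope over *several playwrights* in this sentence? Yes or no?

No

*every novelist* is embedded in the adjunct clause *if the professor admired every novelist*.
Adverbial clauses are not L-marked, so they are barriers for QR — the quantifier cannot escape the adjunct.
*every novelist* is confined to the island and cannot take scope over *several playwrights*.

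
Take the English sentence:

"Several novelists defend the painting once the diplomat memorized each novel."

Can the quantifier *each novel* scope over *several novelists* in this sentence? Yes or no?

No

Structurally, *each novel* is inside the adjunct clause *once the diplomat memorized each novel*.
Adjuncts are opaque for quantifier raising; a quantifier in an adjunct stays inside it.
So *each novel* cannot raise high enough to outscope *several novelists*; only the surface ordering *several novelists* > *each novel* is available.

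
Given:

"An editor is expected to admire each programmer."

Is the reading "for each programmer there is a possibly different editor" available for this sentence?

Yes

That reading corresponds to *each programmer* > *an editor*.
*each programmer* is inside a raising infinitive, which is transparent to QR (no CP barrier), so it behaves as a matrix argument.
QR within a single clause is free, so the lower quantifier may take scope over the higher one.
Both orderings are possible: *an editor* > *each programmer* and *each programmer* > *an editor*.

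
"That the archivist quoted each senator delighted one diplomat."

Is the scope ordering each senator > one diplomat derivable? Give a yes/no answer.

No

*each senator* occurs within the sentential subject *that the archivist quoted each senator*.
Sentential subjects are islands: a quantifier inside the subject clause cannot raise over the matrix predicate.
*each senator* is confined to the island and cannot take scope over *one diplomat*.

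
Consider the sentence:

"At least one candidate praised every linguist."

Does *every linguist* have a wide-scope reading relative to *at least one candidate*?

Yes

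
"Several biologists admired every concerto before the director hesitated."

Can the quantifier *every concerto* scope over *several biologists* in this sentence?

Yes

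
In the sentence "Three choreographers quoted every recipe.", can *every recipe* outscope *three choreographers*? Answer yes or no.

*every recipe* is the matrix object and *three choreographers* the matrix subject; the two are clausemates.
Clause-internal QR can adjoin the lower DP above the subject, yielding the inverse reading.
The sentence is scopally ambiguous between *three choreographers* > *every recipe* and *every recipe* > *three choreographers*.

Yes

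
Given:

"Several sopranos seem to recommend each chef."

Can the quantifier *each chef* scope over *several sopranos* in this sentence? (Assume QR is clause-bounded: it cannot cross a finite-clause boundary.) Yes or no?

Raising constructions are monoclausal for scope purposes; *each chef* is not separated from *several sopranos* by any island.
Nothing blocks QR of the lower DP to a position above the higher one, so inverse scope is available.

Yes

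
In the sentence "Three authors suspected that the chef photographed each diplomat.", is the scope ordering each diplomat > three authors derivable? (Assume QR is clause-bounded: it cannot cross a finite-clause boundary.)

No

*each diplomat* sits inside the finite complement clause *that the chef photographed each diplomat*.
Under clause-bounded QR, a quantifier in an embedded finite clause cannot raise into the matrix clause.
So *each diplomat* cannot raise to a position above *three authors*.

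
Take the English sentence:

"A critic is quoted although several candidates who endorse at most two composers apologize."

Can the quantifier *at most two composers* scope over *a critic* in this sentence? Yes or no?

No

The target quantifier *at most two composers* is part of the relative clause *who endorse at most two composers*, which is itself inside the adjunct *although several candidates who endorse at most two composers apologize*.
Even if one barrier were somehow void, the other would still block QR.
Hence only narrow scope for *at most two composers* (under *a critic*) survives.
(Only the surface reading survives: one fixed critic with respect to all the relevant composers.)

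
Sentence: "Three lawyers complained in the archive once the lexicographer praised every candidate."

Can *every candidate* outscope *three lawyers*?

No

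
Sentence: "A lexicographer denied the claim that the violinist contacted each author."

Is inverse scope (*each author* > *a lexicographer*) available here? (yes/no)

The target quantifier *each author* is part of the complex NP *the claim that the violinist contacted each author*.
The complex NP is opaque for QR — the quantifier is frozen inside the noun's complement.
*each author* is confined to the island and cannot take scope over *a lexicographer*.
(Only the surface reading survives: one fixed lexicographer with respect to all the relevant authors.)

No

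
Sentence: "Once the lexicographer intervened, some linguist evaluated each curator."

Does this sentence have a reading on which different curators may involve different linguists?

The paraphrase describes the scope ordering *each curator* > *some linguist*.
Although there is an adjunct clause, *each curator* is in the main clause, not inside the adjunct.
Nothing blocks QR of the lower DP to a position above the higher one, so inverse scope is available.

Yes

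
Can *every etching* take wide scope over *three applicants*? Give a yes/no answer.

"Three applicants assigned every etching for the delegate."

Yes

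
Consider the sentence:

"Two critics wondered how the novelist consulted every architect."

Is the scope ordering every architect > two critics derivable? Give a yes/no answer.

*every architect* is embedded in the embedded question *how the novelist consulted every architect*.
The wh-island constraint blocks QR out of an embedded interrogative.
So *every architect* cannot raise high enough to outscope *two critics*; only the surface ordering *two critics* > *every architect* is available.

No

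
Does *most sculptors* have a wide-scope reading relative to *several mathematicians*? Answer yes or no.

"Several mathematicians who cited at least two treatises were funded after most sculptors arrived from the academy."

No

The target quantifier *most sculptors* is part of the adjunct clause *after most sculptors arrived from the academy*.
Adjuncts are opaque for quantifier raising; a quantifier in an adjunct stays inside it.
So *most sculptors* cannot raise to a position above *several mathematicians*.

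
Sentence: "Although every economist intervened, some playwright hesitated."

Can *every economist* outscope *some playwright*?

No

*every economist* occurs within the adjunct clause *although every economist intervened*.
Adjunct clauses are scope islands: a quantifier inside an adjunct cannot raise into the matrix clause.
*every economist* is confined to the island and cannot take scope over *some playwright*.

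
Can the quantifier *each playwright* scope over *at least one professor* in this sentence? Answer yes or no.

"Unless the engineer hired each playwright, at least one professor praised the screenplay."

No

*each playwright* occurs within the adjunct clause *unless the engineer hired each playwright*.
Adjuncts are opaque for quantifier raising; a quantifier in an adjunct stays inside it.
There is no licit LF on which *each playwright* c-commands *at least one professor*.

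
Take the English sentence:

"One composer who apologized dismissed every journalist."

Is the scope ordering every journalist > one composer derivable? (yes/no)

Yes

Although the sentence contains a relative clause (*who apologized*), *every journalist* is outside it, in the matrix VP.
Ordinary QR to a clause-peripheral position gives the wide-scope LF for the lower DP.
So *every journalist* > *one composer* is among the available readings.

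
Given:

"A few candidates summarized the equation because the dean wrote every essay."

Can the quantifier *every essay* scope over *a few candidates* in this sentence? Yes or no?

No

The DP *every essay* is contained in the adjunct clause *because the dean wrote every essay*.
Adverbial clauses are not L-marked, so they are barriers for QR — the quantifier cannot escape the adjunct.
There is no licit LF on which *every essay* c-commands *a few candidates*.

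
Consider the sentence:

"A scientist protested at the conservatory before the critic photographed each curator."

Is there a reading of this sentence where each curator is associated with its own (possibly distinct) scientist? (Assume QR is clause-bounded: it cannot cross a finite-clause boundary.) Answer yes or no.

No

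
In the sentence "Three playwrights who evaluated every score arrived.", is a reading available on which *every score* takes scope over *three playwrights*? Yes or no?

No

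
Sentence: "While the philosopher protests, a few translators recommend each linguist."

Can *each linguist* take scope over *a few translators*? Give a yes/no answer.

*each linguist* is a matrix argument; the adjunct is an island but the target quantifier is outside it.
Clause-internal QR can adjoin the lower DP above the subject, yielding the inverse reading.

Yes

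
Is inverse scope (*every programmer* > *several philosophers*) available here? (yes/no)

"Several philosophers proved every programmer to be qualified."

Yes

This is an ECM construction: *every programmer* is the infinitival subject, Case-marked by the matrix verb, and the infinitive is transparent for QR.
Since no island is crossed, the inverse ordering is licensed alongside surface scope.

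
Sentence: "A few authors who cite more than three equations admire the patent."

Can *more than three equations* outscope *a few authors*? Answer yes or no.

No

The DP *more than three equations* is contained in the relative clause *who cite more than three equations*.
Relative clauses block scope extraction: QR cannot target a position outside the modified NP.
The inverse ordering *more than three equations* > *a few authors* is therefore underivable.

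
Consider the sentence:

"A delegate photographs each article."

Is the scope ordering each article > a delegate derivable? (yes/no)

Both DPs are arguments of the same predicate; there is no clause or island boundary between them.
No island intervenes, so both surface and inverse scope are derivable.

Yes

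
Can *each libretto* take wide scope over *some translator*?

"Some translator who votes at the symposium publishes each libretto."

Yes

*each libretto* is a matrix argument; only *some translator* is modified by the relative clause *who votes at the symposium*, so the RC island is irrelevant to the target quantifier.
QR within a single clause is free, so the lower quantifier may take scope over the higher one.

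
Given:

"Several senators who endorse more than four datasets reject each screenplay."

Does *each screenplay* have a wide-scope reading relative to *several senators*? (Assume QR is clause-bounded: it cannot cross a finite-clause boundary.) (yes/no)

*each screenplay* is a matrix argument; only *several senators* is modified by the relative clause *who endorse more than four datasets*, so the RC island is irrelevant to the target quantifier.
Clause-internal QR can adjoin the lower DP above the subject, yielding the inverse reading.

Yes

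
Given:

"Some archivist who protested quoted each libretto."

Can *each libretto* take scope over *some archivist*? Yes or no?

The RC *who protested* is an island, but *each libretto* is not inside it — it is the matrix object, a clausemate of *some archivist*.
Nothing blocks QR of the lower DP to a position above the higher one, so inverse scope is available.

Yes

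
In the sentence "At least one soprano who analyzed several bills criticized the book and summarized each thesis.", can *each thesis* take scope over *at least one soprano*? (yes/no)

No

*each thesis* sits inside one conjunct of the coordinate structure (*summarized each thesis*).
The Coordinate Structure Constraint blocks movement (including QR) out of a single conjunct.
*each thesis* > *at least one soprano* would require crossing that boundary, which is illicit.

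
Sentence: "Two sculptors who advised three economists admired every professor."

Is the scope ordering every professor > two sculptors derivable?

Yes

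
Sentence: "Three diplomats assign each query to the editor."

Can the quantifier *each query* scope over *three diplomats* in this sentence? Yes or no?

Both DPs are arguments of the same predicate; there is no clause or island boundary between them.
Since no island is crossed, the inverse ordering is licensed alongside surface scope.
The sentence is scopally ambiguous between *three diplomats* > *each query* and *each query* > *three diplomats*.

Yes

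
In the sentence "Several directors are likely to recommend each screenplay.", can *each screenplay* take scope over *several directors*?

Yes

Raising constructions are monoclausal for scope purposes; *each screenplay* is not separated from *several directors* by any island.
Clause-internal QR can adjoin the lower DP above the subject, yielding the inverse reading.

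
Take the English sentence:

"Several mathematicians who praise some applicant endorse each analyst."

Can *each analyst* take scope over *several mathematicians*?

*each analyst* is a matrix argument; only *several mathematicians* is modified by the relative clause *who praise some applicant*, so the RC island is irrelevant to the target quantifier.
Since no island is crossed, the inverse ordering is licensed alongside surface scope.
Both orderings are possible: *several mathematicians* > *each analyst* and *each analyst* > *several mathematicians*.

Yes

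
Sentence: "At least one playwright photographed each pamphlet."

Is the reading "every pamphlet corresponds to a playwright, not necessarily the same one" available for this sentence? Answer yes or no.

Yes

That reading corresponds to *each pamphlet* > *at least one playwright*.
*at least one playwright* and *each pamphlet* are co-arguments of the matrix verb, with nothing but a clause-internal boundary between them.
Since no island is crossed, the inverse ordering is licensed alongside surface scope.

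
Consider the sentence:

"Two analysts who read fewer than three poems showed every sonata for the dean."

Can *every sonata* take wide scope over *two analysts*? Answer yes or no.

*every sonata* is a matrix argument; only *two analysts* is modified by the relative clause *who read fewer than three poems*, so the RC island is irrelevant to the target quantifier.
Ordinary QR to a clause-peripheral position gives the wide-scope LF for the lower DP.

Yes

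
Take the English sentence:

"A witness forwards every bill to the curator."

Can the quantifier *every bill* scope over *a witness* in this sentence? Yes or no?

Yes

*a witness* and *every bill* are co-arguments of the matrix verb, with nothing but a clause-internal boundary between them.
QR within a single clause is free, so the lower quantifier may take scope over the higher one.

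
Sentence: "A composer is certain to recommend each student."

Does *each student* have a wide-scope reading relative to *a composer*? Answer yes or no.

Yes

*each student* is the object of the infinitival complement of a raising predicate; raising infinitives are transparent for QR, so the two DPs are in effect clausemates.
No island intervenes, so both surface and inverse scope are derivable.
The sentence is scopally ambiguous between *a composer* > *each student* and *each student* > *a composer*.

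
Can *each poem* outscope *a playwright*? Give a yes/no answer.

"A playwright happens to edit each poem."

Raising constructions are monoclausal for scope purposes; *each poem* is not separated from *a playwright* by any island.
Nothing blocks QR of the lower DP to a position above the higher one, so inverse scope is available.

Yes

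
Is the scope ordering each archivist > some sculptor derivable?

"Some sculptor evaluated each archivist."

Yes

*each archivist* and *some sculptor* are in the same minimal clause.
Clause-internal QR can adjoin the lower DP above the subject, yielding the inverse reading.
Both orderings are possible: *some sculptor* > *each archivist* and *each archivist* > *some sculptor*.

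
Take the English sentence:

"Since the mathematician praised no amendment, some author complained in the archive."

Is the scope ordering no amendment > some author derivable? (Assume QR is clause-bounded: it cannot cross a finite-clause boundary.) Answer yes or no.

The DP *no amendment* is contained in the adjunct clause *since the mathematician praised no amendment*.
Adverbial clauses are not L-marked, so they are barriers for QR — the quantifier cannot escape the adjunct.
*no amendment* is confined to the island and cannot take scope over *some author*.

No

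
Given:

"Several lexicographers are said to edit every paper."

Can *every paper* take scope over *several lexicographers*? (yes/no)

Yes

The matrix predicate is a raising verb, whose infinitival complement is not a scope island — *every paper* can QR into the matrix clause.
No island intervenes, so both surface and inverse scope are derivable.
Both orderings are possible: *several lexicographers* > *every paper* and *every paper* > *several lexicographers*.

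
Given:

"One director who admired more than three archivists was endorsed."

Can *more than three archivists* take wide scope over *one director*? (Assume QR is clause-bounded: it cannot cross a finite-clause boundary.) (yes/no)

The target quantifier *more than three archivists* is part of the relative clause *who admired more than three archivists*.
QR out of a relative clause is ruled out by the relative-clause island constraint.
*more than three archivists* is confined to the island and cannot take scope over *one director*.
(Only the surface reading survives: one fixed director with respect to all the relevant archivists.)

No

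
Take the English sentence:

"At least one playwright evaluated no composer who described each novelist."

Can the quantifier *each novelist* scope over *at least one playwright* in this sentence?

No

Structurally, *each novelist* is inside the relative clause *who described each novelist* modifying *no composer*.
The relative clause forms an island for QR, so the quantifier is confined to the head noun's restrictor.
So the wide-scope reading for *each novelist* is blocked.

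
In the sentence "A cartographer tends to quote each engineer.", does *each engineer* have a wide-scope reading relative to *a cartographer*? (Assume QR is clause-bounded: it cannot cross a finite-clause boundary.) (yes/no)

Yes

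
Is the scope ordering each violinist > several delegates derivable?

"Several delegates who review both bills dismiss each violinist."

Yes

*each violinist* sits in the matrix clause, not in the relative clause on *several delegates*.
Since no island is crossed, the inverse ordering is licensed alongside surface scope.
So *each violinist* > *several delegates* is among the available readings.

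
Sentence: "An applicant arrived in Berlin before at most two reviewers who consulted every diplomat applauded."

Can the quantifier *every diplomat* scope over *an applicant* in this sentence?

No

The target quantifier *every diplomat* is part of the relative clause *who consulted every diplomat*, which is itself inside the adjunct *before at most two reviewers who consulted every diplomat applauded*.
Even if one barrier were somehow void, the other would still block QR.
*every diplomat* > *an applicant* would require crossing that boundary, which is illicit.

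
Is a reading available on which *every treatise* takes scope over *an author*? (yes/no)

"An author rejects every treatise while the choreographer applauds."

Yes

*every treatise* is a matrix argument; the adjunct is an island but the target quantifier is outside it.
Clause-internal QR can adjoin the lower DP above the subject, yielding the inverse reading.
Both orderings are possible: *an author* > *every treatise* and *every treatise* > *an author*.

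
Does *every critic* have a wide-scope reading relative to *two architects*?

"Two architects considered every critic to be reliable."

Yes

*every critic* is the subject of an ECM infinitive — the infinitival complement of an ECM verb is not a scope island, so *every critic* can raise into the matrix clause.
Since no island is crossed, the inverse ordering is licensed alongside surface scope.
The sentence is scopally ambiguous between *two architects* > *every critic* and *every critic* > *two architects*.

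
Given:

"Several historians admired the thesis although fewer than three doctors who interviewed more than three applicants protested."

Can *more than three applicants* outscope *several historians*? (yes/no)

The target quantifier *more than three applicants* is part of the relative clause *who interviewed more than three applicants*, which is itself inside the adjunct *although fewer than three doctors who interviewed more than three applicants protested*.
Two island boundaries intervene — the relative clause and the adjunct. Either alone would block QR.
So *more than three applicants* cannot raise to a position above *several historians*.

No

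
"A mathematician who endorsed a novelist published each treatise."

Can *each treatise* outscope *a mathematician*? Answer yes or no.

Yes

The RC *who endorsed a novelist* is an island, but *each treatise* is not inside it — it is the matrix object, a clausemate of *a mathematician*.
With no island boundary between them, the object can take inverse scope over the subject via ordinary QR within the clause.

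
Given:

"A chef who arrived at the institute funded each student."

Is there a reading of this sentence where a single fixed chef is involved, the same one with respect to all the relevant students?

The paraphrase describes the scope ordering *a chef* > *each student*.
That is the surface-scope ordering, which is always one of the available readings — island constraints only ever restrict inverse scope.

Yes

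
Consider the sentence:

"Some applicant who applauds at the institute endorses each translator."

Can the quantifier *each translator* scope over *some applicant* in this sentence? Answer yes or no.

Although the sentence contains a relative clause (*who applauds at the institute*), *each translator* is outside it, in the matrix VP.
Nothing blocks QR of the lower DP to a position above the higher one, so inverse scope is available.
Both orderings are possible: *some applicant* > *each translator* and *each translator* > *some applicant*.

Yes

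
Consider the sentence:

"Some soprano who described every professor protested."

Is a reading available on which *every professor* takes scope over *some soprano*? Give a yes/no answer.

*every professor* occurs within the relative clause *who described every professor*.
Quantifiers inside a relative clause are trapped there; the RC boundary blocks QR.
The inverse ordering *every professor* > *some soprano* is therefore underivable.

No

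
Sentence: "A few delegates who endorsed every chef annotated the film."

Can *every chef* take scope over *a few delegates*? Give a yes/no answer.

No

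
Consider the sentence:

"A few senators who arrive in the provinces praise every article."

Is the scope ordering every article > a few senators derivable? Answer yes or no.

Yes

The RC *who arrive in the provinces* is an island, but *every article* is not inside it — it is the matrix object, a clausemate of *a few senators*.
Ordinary QR to a clause-peripheral position gives the wide-scope LF for the lower DP.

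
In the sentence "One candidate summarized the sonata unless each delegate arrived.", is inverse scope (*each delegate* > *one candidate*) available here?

*each delegate* sits inside the adjunct clause *unless each delegate arrived*.
Adjunct clauses are scope islands: a quantifier inside an adjunct cannot raise into the matrix clause.
So *each delegate* cannot raise to a position above *one candidate*.

No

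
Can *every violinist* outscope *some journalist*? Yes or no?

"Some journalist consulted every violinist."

Yes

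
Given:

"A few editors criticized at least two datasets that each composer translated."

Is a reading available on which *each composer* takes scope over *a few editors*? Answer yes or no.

No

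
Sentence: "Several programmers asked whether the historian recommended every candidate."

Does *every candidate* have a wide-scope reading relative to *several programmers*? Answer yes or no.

No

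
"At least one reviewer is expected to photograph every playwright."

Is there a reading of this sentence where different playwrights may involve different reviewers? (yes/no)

The described interpretation is the *every playwright* > *at least one reviewer* scoping.
Raising constructions are monoclausal for scope purposes; *every playwright* is not separated from *at least one reviewer* by any island.
Nothing blocks QR of the lower DP to a position above the higher one, so inverse scope is available.
Both orderings are possible: *at least one reviewer* > *every playwright* and *every playwright* > *at least one reviewer*.

Yes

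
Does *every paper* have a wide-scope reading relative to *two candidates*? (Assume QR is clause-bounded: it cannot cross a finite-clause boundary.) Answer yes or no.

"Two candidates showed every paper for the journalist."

Yes

*two candidates* and *every paper* are co-arguments of the matrix verb, with nothing but a clause-internal boundary between them.
Since no island is crossed, the inverse ordering is licensed alongside surface scope.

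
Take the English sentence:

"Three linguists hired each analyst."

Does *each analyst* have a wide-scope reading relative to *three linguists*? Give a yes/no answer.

Yes

*three linguists* and *each analyst* are co-arguments of the matrix verb, with nothing but a clause-internal boundary between them.
With no island boundary between them, the object can take inverse scope over the subject via ordinary QR within the clause.
So *each analyst* > *three linguists* is among the available readings.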